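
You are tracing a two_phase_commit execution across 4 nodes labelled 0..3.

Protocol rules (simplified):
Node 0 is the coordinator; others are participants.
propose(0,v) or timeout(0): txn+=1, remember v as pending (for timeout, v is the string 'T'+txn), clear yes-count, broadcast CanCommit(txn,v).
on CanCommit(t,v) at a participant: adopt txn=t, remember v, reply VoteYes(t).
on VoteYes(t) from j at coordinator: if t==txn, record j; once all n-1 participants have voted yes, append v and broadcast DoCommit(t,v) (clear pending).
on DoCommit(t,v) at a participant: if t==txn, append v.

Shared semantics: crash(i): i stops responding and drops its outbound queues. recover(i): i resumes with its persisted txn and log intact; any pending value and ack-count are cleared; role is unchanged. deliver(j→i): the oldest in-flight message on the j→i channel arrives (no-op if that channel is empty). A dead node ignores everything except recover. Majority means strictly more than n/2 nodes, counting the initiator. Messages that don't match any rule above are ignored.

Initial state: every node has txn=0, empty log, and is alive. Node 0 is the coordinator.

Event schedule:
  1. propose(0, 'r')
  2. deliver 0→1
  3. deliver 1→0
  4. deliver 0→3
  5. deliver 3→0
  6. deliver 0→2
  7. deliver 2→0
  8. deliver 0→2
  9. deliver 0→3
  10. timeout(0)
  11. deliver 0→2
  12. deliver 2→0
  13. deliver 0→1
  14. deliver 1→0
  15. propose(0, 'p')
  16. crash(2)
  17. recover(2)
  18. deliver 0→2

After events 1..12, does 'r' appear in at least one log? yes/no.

step 1 propose(0,'r'): 0={coor,t=1,log=-}
step 2 deliver 0→1: 1={part,t=1,log=-}
step 3 deliver 1→0: —
step 4 deliver 0→3: 3={part,t=1,log=-}
step 5 deliver 3→0: —
step 6 deliver 0→2: 2={part,t=1,log=-}
step 7 deliver 2→0: 0={coor,t=1,log=r}
step 8 deliver 0→2: 2={part,t=1,log=r}
step 9 deliver 0→3: 3={part,t=1,log=r}
step 10 timeout(0): 0={coor,t=2,log=r}
step 11 deliver 0→2: 2={part,t=2,log=r}
step 12 deliver 2→0: —

yes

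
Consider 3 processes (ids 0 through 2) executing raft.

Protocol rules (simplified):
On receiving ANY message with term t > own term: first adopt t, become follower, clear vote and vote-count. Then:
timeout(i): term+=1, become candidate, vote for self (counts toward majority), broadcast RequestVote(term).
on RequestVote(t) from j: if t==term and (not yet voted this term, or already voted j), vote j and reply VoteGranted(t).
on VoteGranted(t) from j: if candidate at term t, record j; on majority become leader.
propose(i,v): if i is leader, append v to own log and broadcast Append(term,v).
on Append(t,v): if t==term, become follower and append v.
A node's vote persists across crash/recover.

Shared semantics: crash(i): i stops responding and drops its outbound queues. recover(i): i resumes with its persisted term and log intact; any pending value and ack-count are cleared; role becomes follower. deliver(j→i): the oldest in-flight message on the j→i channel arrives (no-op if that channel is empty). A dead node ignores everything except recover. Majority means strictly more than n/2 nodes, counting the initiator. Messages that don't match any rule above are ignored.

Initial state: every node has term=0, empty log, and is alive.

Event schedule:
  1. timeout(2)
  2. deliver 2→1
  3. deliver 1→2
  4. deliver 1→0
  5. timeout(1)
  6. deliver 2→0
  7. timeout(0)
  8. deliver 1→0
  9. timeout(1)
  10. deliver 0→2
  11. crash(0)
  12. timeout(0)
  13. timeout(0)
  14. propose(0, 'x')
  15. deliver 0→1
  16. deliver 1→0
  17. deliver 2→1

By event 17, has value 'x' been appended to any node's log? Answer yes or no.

step 1 timeout(2): 2={cand,t=1,log=-}
step 2 deliver 2→1: 1={foll,t=1,log=-}
step 3 deliver 1→2: 2={lead,t=1,log=-}
step 4 deliver 1→0: —
step 5 timeout(1): 1={cand,t=2,log=-}
step 6 deliver 2→0: 0={foll,t=1,log=-}
step 7 timeout(0): 0={cand,t=2,log=-}
step 8 deliver 1→0: —
step 9 timeout(1): 1={cand,t=3,log=-}
step 10 deliver 0→2: —
step 11 crash(0): 0={✗cand,t=2,log=-}
step 12 timeout(0): —
step 13 timeout(0): —
step 14 propose(0,'x'): —
step 15 deliver 0→1: —
step 16 deliver 1→0: —
step 17 deliver 2→1: —

no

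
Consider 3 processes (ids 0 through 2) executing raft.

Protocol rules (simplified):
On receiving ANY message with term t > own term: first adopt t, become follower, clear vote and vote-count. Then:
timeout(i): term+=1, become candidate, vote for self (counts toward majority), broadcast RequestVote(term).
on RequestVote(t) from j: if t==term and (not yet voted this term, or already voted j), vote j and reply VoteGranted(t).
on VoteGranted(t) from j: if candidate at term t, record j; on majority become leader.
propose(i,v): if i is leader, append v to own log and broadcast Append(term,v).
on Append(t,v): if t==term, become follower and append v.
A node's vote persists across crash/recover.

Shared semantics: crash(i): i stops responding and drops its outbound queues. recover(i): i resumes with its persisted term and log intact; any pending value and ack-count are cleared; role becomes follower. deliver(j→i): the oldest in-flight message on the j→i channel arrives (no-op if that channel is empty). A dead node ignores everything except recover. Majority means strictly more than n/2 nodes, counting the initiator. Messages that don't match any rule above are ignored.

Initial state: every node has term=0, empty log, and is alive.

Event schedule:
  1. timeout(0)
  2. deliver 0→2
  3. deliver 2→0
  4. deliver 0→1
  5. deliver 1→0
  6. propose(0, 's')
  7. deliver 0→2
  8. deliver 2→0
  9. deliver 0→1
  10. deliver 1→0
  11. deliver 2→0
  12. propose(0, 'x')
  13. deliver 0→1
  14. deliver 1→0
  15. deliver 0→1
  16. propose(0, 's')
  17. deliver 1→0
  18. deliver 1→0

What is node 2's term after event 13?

1. timeout(0):  <0:cand t1 ->
2. deliver 0→2:  <2:foll t1 ->
3. deliver 2→0:  <0:lead t1 ->
4. deliver 0→1:  <1:foll t1 ->
5. deliver 1→0:  nop
6. propose(0,'s'):  <0:lead t1 s>
7. deliver 0→2:  <2:foll t1 s>
8. deliver 2→0:  nop
9. deliver 0→1:  <1:foll t1 s>
10. deliver 1→0:  nop
11. deliver 2→0:  nop
12. propose(0,'x'):  <0:lead t1 s,x>
13. deliver 0→1:  <1:foll t1 s,x>

1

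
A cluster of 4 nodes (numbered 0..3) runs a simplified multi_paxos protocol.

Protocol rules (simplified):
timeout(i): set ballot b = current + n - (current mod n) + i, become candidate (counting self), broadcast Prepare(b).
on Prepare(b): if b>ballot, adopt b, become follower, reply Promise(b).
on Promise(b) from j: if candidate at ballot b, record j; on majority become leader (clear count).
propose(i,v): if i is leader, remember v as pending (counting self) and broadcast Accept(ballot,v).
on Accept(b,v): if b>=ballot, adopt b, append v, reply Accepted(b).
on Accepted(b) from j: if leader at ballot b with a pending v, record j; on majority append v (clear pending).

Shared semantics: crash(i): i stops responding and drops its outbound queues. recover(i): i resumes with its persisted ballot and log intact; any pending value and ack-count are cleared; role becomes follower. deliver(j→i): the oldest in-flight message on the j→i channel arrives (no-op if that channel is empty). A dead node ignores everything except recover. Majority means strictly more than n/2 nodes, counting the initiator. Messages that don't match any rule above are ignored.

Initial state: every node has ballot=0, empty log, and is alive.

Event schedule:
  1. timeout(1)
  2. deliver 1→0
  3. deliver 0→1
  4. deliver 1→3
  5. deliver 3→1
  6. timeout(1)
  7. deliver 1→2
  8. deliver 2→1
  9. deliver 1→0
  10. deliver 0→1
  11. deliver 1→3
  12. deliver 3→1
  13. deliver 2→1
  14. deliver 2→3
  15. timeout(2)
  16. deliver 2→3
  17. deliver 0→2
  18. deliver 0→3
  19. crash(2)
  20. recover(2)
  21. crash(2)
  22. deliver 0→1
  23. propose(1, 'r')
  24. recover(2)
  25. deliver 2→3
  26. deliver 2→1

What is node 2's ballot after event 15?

10

after 1 — timeout(1): n1:cand/b5/[-]
after 2 — deliver 1→0: n0:foll/b5/[-]
after 3 — deliver 0→1: ·
after 4 — deliver 1→3: n3:foll/b5/[-]
after 5 — deliver 3→1: n1:lead/b5/[-]
after 6 — timeout(1): n1:cand/b9/[-]
after 7 — deliver 1→2: n2:foll/b5/[-]
after 8 — deliver 2→1: ·
after 9 — deliver 1→0: n0:foll/b9/[-]
after 10 — deliver 0→1: ·
after 11 — deliver 1→3: n3:foll/b9/[-]
after 12 — deliver 3→1: n1:lead/b9/[-]
after 13 — deliver 2→1: ·
after 14 — deliver 2→3: ·
after 15 — timeout(2): n2:cand/b10/[-]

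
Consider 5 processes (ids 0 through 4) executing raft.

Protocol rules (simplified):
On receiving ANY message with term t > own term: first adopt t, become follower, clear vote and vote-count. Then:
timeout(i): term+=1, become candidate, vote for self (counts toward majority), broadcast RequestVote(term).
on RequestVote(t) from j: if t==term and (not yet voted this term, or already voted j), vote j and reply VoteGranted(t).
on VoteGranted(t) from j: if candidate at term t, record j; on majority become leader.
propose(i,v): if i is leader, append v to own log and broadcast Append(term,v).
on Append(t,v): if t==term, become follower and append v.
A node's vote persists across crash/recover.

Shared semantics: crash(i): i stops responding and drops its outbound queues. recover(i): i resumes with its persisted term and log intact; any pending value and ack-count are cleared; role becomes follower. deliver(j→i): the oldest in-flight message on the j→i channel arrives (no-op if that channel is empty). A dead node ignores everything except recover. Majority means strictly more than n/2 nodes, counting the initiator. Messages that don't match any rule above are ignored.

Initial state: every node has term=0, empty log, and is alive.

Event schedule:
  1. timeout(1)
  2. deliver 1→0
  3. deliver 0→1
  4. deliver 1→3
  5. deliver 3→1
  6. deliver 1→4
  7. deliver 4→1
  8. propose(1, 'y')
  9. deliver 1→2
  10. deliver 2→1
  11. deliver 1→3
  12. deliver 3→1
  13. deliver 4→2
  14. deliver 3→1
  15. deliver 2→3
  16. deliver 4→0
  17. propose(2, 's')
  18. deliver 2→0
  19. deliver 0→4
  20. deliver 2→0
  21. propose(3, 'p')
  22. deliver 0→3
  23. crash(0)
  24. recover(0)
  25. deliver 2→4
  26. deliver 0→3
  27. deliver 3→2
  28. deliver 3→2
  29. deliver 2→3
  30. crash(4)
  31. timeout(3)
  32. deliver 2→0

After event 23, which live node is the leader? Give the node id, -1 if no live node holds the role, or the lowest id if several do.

1

[1] timeout(1) → N1(cand t1 [-])
[2] deliver 1→0 → N0(foll t1 [-])
[3] deliver 0→1 → ∅
[4] deliver 1→3 → N3(foll t1 [-])
[5] deliver 3→1 → N1(lead t1 [-])
[6] deliver 1→4 → N4(foll t1 [-])
[7] deliver 4→1 → ∅
[8] propose(1,'y') → N1(lead t1 [y])
[9] deliver 1→2 → N2(foll t1 [-])
[10] deliver 2→1 → ∅
[11] deliver 1→3 → N3(foll t1 [y])
[12] deliver 3→1 → ∅
[13] deliver 4→2 → ∅
[14] deliver 3→1 → ∅
[15] deliver 2→3 → ∅
[16] deliver 4→0 → ∅
[17] propose(2,'s') → ∅
[18] deliver 2→0 → ∅
[19] deliver 0→4 → ∅
[20] deliver 2→0 → ∅
[21] propose(3,'p') → ∅
[22] deliver 0→3 → ∅
[23] crash(0) → N0(✗foll t1 [-])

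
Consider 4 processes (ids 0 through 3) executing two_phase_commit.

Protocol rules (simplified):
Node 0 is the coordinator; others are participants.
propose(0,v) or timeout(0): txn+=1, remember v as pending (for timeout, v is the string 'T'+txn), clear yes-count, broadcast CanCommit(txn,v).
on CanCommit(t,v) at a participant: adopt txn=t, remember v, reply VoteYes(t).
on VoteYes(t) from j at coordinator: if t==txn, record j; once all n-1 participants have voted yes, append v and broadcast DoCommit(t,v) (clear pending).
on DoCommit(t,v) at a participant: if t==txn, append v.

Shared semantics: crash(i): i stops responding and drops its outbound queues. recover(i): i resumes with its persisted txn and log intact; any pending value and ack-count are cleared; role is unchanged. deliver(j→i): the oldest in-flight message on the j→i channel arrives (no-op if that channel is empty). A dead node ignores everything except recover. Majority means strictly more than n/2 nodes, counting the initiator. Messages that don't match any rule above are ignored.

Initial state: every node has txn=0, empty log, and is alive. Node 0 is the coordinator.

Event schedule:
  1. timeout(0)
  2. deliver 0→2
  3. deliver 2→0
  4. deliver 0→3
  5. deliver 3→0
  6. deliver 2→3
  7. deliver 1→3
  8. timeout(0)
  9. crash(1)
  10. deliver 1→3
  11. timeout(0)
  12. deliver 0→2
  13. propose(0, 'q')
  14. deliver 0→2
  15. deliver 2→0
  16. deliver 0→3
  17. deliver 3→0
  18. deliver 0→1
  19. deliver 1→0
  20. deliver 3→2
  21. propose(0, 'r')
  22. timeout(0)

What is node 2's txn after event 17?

3

e1 timeout(0): 0[coor,t=1,-]
e2 deliver 0→2: 2[part,t=1,-]
e3 deliver 2→0: ·
e4 deliver 0→3: 3[part,t=1,-]
e5 deliver 3→0: ·
e6 deliver 2→3: ·
e7 deliver 1→3: ·
e8 timeout(0): 0[coor,t=2,-]
e9 crash(1): 1[✗part,t=0,-]
e10 deliver 1→3: ·
e11 timeout(0): 0[coor,t=3,-]
e12 deliver 0→2: 2[part,t=2,-]
e13 propose(0,'q'): 0[coor,t=4,-]
e14 deliver 0→2: 2[part,t=3,-]
e15 deliver 2→0: ·
e16 deliver 0→3: 3[part,t=2,-]
e17 deliver 3→0: ·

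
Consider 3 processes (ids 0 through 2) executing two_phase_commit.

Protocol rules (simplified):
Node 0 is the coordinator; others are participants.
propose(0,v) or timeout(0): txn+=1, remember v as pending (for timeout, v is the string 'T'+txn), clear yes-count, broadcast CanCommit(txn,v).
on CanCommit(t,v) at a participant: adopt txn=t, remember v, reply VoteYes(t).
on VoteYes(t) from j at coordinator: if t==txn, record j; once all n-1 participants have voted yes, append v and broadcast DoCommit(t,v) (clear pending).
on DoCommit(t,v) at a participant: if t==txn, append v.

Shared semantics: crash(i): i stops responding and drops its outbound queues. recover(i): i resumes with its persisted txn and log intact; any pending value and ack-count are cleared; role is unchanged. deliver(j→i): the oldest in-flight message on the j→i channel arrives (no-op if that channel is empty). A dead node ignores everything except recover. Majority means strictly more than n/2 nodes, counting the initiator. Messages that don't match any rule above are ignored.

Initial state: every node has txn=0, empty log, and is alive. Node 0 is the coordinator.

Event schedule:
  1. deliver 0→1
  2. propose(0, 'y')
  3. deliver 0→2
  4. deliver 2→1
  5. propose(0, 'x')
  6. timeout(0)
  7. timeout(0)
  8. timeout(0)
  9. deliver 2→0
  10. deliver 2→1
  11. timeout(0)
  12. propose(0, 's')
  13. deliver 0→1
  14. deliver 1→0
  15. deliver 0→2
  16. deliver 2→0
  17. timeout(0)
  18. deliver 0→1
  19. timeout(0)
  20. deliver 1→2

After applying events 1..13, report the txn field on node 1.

1

e1 deliver 0→1: ·
e2 propose(0,'y'): 0[coor,t=1,-]
e3 deliver 0→2: 2[part,t=1,-]
e4 deliver 2→1: ·
e5 propose(0,'x'): 0[coor,t=2,-]
e6 timeout(0): 0[coor,t=3,-]
e7 timeout(0): 0[coor,t=4,-]
e8 timeout(0): 0[coor,t=5,-]
e9 deliver 2→0: ·
e10 deliver 2→1: ·
e11 timeout(0): 0[coor,t=6,-]
e12 propose(0,'s'): 0[coor,t=7,-]
e13 deliver 0→1: 1[part,t=1,-]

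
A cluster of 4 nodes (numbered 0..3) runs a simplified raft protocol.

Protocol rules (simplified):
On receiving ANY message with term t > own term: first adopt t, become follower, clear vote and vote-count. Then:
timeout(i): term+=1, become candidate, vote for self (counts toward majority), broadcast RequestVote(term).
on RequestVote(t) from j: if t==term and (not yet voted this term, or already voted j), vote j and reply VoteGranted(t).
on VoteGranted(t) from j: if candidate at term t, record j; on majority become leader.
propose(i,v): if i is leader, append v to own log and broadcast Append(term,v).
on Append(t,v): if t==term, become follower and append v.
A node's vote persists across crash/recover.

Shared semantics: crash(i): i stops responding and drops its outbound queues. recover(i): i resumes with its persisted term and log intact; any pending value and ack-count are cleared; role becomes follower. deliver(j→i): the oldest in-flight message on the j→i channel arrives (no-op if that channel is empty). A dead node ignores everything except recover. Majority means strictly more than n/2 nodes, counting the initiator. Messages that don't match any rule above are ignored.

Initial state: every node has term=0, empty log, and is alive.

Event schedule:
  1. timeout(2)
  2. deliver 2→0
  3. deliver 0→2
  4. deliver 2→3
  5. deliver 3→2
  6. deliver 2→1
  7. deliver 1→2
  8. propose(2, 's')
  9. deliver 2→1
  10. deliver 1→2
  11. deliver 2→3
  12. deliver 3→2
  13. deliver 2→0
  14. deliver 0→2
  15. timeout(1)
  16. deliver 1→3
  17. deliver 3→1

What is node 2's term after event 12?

1

step 1 timeout(2): 2={cand,t=1,log=-}
step 2 deliver 2→0: 0={foll,t=1,log=-}
step 3 deliver 0→2: —
step 4 deliver 2→3: 3={foll,t=1,log=-}
step 5 deliver 3→2: 2={lead,t=1,log=-}
step 6 deliver 2→1: 1={foll,t=1,log=-}
step 7 deliver 1→2: —
step 8 propose(2,'s'): 2={lead,t=1,log=s}
step 9 deliver 2→1: 1={foll,t=1,log=s}
step 10 deliver 1→2: —
step 11 deliver 2→3: 3={foll,t=1,log=s}
step 12 deliver 3→2: —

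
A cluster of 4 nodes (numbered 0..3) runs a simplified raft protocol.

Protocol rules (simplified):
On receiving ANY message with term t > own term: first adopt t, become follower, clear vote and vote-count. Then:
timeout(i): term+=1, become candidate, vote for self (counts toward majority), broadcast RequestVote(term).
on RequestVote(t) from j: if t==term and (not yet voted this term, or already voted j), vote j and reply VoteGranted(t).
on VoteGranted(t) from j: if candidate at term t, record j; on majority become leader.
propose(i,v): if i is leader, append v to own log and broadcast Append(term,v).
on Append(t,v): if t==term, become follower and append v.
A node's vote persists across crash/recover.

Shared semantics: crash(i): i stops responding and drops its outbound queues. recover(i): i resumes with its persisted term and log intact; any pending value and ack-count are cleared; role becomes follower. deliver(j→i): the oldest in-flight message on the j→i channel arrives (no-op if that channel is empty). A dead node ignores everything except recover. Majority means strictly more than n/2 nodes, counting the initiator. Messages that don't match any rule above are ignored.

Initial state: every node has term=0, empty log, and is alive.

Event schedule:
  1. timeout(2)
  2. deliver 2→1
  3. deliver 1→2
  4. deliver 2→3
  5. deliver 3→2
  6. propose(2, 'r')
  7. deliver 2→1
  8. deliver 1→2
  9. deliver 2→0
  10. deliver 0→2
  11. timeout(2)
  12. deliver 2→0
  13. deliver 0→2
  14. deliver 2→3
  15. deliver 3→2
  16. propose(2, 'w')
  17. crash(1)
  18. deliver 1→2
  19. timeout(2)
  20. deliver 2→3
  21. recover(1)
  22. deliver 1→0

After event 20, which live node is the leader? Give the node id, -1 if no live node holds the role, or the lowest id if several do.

-1

e1 timeout(2): 2[cand,t=1,-]
e2 deliver 2→1: 1[foll,t=1,-]
e3 deliver 1→2: ·
e4 deliver 2→3: 3[foll,t=1,-]
e5 deliver 3→2: 2[lead,t=1,-]
e6 propose(2,'r'): 2[lead,t=1,r]
e7 deliver 2→1: 1[foll,t=1,r]
e8 deliver 1→2: ·
e9 deliver 2→0: 0[foll,t=1,-]
e10 deliver 0→2: ·
e11 timeout(2): 2[cand,t=2,r]
e12 deliver 2→0: 0[foll,t=1,r]
e13 deliver 0→2: ·
e14 deliver 2→3: 3[foll,t=1,r]
e15 deliver 3→2: ·
e16 propose(2,'w'): ·
e17 crash(1): 1[✗foll,t=1,r]
e18 deliver 1→2: ·
e19 timeout(2): 2[cand,t=3,r]
e20 deliver 2→3: 3[foll,t=2,r]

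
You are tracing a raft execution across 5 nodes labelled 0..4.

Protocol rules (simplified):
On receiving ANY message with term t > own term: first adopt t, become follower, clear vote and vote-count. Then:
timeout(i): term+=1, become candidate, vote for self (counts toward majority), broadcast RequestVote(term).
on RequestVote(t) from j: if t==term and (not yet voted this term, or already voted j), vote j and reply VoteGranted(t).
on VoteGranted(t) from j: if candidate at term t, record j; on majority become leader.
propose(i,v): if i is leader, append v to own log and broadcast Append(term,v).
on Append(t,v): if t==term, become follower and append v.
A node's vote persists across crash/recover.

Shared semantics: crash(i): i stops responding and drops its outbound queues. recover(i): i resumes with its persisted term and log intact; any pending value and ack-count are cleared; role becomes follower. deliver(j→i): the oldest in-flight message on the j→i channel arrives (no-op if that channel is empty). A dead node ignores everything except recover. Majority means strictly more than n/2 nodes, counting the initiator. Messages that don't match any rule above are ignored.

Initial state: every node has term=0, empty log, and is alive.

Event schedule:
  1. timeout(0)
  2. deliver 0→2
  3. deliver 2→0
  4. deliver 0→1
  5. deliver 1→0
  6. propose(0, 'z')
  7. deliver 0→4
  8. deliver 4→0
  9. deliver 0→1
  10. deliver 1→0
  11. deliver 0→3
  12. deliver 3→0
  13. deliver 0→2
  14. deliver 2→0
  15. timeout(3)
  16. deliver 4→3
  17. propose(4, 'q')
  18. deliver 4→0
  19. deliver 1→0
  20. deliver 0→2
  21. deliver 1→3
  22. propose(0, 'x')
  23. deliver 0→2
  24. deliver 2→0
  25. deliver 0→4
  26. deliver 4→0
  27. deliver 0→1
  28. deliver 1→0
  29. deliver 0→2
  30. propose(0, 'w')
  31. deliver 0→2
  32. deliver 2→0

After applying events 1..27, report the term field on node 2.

1

1. timeout(0):  <0:cand t1 ->
2. deliver 0→2:  <2:foll t1 ->
3. deliver 2→0:  nop
4. deliver 0→1:  <1:foll t1 ->
5. deliver 1→0:  <0:lead t1 ->
6. propose(0,'z'):  <0:lead t1 z>
7. deliver 0→4:  <4:foll t1 ->
8. deliver 4→0:  nop
9. deliver 0→1:  <1:foll t1 z>
10. deliver 1→0:  nop
11. deliver 0→3:  <3:foll t1 ->
12. deliver 3→0:  nop
13. deliver 0→2:  <2:foll t1 z>
14. deliver 2→0:  nop
15. timeout(3):  <3:cand t2 ->
16. deliver 4→3:  nop
17. propose(4,'q'):  nop
18. deliver 4→0:  nop
19. deliver 1→0:  nop
20. deliver 0→2:  nop
21. deliver 1→3:  nop
22. propose(0,'x'):  <0:lead t1 z,x>
23. deliver 0→2:  <2:foll t1 z,x>
24. deliver 2→0:  nop
25. deliver 0→4:  <4:foll t1 z>
26. deliver 4→0:  nop
27. deliver 0→1:  <1:foll t1 z,x>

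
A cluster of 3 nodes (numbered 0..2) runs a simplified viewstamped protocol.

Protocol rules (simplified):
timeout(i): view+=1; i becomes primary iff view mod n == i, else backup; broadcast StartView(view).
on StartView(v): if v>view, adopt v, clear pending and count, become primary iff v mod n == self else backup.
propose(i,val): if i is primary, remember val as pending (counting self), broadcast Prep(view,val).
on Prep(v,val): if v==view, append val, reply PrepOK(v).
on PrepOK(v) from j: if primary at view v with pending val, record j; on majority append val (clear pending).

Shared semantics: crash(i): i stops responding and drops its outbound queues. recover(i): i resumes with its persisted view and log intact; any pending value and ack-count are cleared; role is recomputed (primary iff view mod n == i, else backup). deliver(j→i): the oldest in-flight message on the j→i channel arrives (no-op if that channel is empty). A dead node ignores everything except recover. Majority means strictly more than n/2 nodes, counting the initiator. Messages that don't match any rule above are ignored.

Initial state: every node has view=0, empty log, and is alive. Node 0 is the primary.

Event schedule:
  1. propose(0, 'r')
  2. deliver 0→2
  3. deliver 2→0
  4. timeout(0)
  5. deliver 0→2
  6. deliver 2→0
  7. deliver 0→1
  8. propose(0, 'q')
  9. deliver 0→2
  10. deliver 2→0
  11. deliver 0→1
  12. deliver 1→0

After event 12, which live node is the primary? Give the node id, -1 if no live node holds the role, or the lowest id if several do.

1

step 1 propose(0,'r'): —
step 2 deliver 0→2: 2={back,v=0,log=r}
step 3 deliver 2→0: 0={prim,v=0,log=r}
step 4 timeout(0): 0={back,v=1,log=r}
step 5 deliver 0→2: 2={back,v=1,log=r}
step 6 deliver 2→0: —
step 7 deliver 0→1: 1={back,v=0,log=r}
step 8 propose(0,'q'): —
step 9 deliver 0→2: —
step 10 deliver 2→0: —
step 11 deliver 0→1: 1={prim,v=1,log=r}
step 12 deliver 1→0: —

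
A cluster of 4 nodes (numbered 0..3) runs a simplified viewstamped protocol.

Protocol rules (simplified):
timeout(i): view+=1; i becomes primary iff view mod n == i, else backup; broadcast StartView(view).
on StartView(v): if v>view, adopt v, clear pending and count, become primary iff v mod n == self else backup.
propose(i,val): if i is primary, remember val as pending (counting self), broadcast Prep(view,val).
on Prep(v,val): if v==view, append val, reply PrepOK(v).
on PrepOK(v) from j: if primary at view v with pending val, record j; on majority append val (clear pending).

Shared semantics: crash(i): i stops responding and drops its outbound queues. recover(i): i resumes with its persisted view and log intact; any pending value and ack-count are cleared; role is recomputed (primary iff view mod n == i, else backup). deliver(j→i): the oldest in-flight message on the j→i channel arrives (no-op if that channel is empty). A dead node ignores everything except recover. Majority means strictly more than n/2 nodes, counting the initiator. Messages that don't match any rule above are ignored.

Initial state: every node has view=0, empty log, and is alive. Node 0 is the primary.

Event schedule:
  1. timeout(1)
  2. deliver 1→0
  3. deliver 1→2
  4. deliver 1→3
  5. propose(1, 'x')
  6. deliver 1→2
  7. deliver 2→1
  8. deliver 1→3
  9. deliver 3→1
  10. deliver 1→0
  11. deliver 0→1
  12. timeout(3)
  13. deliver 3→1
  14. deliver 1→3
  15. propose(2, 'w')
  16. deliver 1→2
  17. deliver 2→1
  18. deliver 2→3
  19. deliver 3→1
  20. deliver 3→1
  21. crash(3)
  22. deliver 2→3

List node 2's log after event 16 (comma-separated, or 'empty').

e1 timeout(1): 1[prim,v=1,-]
e2 deliver 1→0: 0[back,v=1,-]
e3 deliver 1→2: 2[back,v=1,-]
e4 deliver 1→3: 3[back,v=1,-]
e5 propose(1,'x'): ·
e6 deliver 1→2: 2[back,v=1,x]
e7 deliver 2→1: ·
e8 deliver 1→3: 3[back,v=1,x]
e9 deliver 3→1: 1[prim,v=1,x]
e10 deliver 1→0: 0[back,v=1,x]
e11 deliver 0→1: ·
e12 timeout(3): 3[back,v=2,x]
e13 deliver 3→1: 1[back,v=2,x]
e14 deliver 1→3: ·
e15 propose(2,'w'): ·
e16 deliver 1→2: ·

x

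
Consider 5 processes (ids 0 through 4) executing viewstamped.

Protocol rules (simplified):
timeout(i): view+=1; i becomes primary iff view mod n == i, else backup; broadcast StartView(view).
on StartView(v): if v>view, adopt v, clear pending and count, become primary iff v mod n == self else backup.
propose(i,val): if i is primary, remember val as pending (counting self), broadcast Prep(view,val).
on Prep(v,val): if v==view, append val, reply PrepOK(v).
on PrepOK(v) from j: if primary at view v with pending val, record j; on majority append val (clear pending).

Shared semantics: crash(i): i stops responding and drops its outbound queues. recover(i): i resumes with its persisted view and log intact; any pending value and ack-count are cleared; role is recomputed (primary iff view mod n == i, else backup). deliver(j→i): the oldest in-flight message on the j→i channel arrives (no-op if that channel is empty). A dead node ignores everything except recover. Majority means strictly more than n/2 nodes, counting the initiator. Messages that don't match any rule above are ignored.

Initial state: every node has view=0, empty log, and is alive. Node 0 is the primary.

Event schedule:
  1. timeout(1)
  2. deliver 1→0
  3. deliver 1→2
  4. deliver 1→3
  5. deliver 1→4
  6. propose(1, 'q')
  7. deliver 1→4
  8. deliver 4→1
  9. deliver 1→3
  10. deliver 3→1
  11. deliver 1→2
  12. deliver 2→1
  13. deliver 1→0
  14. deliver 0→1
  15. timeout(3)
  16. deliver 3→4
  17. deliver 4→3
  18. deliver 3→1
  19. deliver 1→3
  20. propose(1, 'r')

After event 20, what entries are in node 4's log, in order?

q

1. timeout(1):  <1:prim v1 ->
2. deliver 1→0:  <0:back v1 ->
3. deliver 1→2:  <2:back v1 ->
4. deliver 1→3:  <3:back v1 ->
5. deliver 1→4:  <4:back v1 ->
6. propose(1,'q'):  nop
7. deliver 1→4:  <4:back v1 q>
8. deliver 4→1:  nop
9. deliver 1→3:  <3:back v1 q>
10. deliver 3→1:  <1:prim v1 q>
11. deliver 1→2:  <2:back v1 q>
12. deliver 2→1:  nop
13. deliver 1→0:  <0:back v1 q>
14. deliver 0→1:  nop
15. timeout(3):  <3:back v2 q>
16. deliver 3→4:  <4:back v2 q>
17. deliver 4→3:  nop
18. deliver 3→1:  <1:back v2 q>
19. deliver 1→3:  nop
20. propose(1,'r'):  nop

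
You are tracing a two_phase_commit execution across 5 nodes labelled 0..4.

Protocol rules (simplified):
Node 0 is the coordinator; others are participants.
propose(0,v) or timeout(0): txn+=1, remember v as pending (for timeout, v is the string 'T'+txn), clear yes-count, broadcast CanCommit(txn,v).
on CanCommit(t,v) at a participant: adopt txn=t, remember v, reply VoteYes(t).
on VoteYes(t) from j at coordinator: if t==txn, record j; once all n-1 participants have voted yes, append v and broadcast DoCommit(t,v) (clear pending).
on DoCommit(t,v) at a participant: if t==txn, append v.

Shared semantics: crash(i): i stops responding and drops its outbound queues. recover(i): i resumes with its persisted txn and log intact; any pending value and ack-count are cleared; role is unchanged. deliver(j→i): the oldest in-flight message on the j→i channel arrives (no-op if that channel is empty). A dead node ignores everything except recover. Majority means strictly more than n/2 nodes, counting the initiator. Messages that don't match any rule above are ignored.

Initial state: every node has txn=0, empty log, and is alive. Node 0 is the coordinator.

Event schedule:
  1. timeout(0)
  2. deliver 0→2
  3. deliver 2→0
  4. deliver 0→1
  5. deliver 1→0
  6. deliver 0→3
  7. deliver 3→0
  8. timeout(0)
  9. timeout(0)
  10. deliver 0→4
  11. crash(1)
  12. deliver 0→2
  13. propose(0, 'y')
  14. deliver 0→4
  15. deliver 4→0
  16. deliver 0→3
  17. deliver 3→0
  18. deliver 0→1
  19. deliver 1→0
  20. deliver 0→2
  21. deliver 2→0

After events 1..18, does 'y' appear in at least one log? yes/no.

[1] timeout(0) → N0(coor t1 [-])
[2] deliver 0→2 → N2(part t1 [-])
[3] deliver 2→0 → ∅
[4] deliver 0→1 → N1(part t1 [-])
[5] deliver 1→0 → ∅
[6] deliver 0→3 → N3(part t1 [-])
[7] deliver 3→0 → ∅
[8] timeout(0) → N0(coor t2 [-])
[9] timeout(0) → N0(coor t3 [-])
[10] deliver 0→4 → N4(part t1 [-])
[11] crash(1) → N1(✗part t1 [-])
[12] deliver 0→2 → N2(part t2 [-])
[13] propose(0,'y') → N0(coor t4 [-])
[14] deliver 0→4 → N4(part t2 [-])
[15] deliver 4→0 → ∅
[16] deliver 0→3 → N3(part t2 [-])
[17] deliver 3→0 → ∅
[18] deliver 0→1 → ∅

no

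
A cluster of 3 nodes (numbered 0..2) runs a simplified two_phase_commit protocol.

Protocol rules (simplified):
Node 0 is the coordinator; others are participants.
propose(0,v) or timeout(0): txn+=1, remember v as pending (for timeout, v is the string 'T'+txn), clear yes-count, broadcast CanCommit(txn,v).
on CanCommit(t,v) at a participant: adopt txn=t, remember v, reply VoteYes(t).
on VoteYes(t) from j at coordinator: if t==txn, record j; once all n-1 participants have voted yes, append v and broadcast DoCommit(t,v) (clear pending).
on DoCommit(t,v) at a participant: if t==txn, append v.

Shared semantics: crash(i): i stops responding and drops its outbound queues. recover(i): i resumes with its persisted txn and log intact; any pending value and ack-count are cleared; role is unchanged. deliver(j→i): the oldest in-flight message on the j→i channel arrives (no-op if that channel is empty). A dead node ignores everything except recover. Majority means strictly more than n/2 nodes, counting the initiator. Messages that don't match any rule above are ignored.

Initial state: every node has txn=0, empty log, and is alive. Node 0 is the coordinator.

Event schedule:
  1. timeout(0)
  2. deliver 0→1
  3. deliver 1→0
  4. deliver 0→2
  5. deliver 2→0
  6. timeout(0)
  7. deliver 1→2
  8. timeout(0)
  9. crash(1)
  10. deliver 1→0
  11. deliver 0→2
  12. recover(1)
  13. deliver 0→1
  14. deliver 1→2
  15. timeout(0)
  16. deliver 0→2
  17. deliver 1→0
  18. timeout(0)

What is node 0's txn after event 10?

3

1. timeout(0):  <0:coor t1 ->
2. deliver 0→1:  <1:part t1 ->
3. deliver 1→0:  nop
4. deliver 0→2:  <2:part t1 ->
5. deliver 2→0:  <0:coor t1 T1>
6. timeout(0):  <0:coor t2 T1>
7. deliver 1→2:  nop
8. timeout(0):  <0:coor t3 T1>
9. crash(1):  <1:✗part t1 ->
10. deliver 1→0:  nop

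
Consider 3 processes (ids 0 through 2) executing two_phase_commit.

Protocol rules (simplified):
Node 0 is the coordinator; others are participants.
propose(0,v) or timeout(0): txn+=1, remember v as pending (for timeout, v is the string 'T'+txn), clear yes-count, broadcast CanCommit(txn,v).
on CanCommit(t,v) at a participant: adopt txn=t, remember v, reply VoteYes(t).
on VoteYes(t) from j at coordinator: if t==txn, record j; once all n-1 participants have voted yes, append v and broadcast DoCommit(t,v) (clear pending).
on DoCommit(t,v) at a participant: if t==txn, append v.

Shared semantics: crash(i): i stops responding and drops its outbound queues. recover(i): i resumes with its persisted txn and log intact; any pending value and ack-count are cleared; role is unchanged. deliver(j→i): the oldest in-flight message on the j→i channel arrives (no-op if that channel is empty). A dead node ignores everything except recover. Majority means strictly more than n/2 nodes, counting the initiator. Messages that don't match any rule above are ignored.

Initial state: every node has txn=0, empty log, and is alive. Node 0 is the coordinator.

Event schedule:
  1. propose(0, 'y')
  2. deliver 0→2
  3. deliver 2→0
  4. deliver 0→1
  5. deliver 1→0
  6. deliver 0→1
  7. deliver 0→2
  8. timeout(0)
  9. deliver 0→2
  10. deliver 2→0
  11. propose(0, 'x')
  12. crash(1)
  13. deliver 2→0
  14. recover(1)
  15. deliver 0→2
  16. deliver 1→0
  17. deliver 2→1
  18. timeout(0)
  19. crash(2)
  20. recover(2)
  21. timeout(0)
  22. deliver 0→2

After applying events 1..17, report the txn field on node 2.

after 1 — propose(0,'y'): n0:coor/t1/[-]
after 2 — deliver 0→2: n2:part/t1/[-]
after 3 — deliver 2→0: ·
after 4 — deliver 0→1: n1:part/t1/[-]
after 5 — deliver 1→0: n0:coor/t1/[y]
after 6 — deliver 0→1: n1:part/t1/[y]
after 7 — deliver 0→2: n2:part/t1/[y]
after 8 — timeout(0): n0:coor/t2/[y]
after 9 — deliver 0→2: n2:part/t2/[y]
after 10 — deliver 2→0: ·
after 11 — propose(0,'x'): n0:coor/t3/[y]
after 12 — crash(1): n1:✗part/t1/[y]
after 13 — deliver 2→0: ·
after 14 — recover(1): n1:part/t1/[y]
after 15 — deliver 0→2: n2:part/t3/[y]
after 16 — deliver 1→0: ·
after 17 — deliver 2→1: ·

3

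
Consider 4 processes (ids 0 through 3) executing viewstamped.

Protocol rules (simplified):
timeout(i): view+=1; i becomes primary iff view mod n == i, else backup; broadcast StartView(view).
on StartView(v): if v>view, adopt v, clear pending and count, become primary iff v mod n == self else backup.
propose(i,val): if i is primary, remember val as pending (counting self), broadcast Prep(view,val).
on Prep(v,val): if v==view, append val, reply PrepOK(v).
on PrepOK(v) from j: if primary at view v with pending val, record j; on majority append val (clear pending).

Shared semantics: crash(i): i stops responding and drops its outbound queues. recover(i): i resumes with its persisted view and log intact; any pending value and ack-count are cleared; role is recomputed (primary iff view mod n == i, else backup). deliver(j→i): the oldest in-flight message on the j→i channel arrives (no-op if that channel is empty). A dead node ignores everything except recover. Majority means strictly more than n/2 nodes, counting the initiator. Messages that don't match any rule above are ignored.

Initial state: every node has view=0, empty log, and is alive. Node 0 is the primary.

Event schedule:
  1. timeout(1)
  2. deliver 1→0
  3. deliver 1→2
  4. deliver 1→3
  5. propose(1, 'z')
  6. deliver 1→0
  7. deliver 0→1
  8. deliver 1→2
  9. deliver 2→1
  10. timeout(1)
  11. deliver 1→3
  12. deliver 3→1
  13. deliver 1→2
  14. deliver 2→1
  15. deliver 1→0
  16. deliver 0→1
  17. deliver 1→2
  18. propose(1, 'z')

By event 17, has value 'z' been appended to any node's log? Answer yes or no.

e1 timeout(1): 1[prim,v=1,-]
e2 deliver 1→0: 0[back,v=1,-]
e3 deliver 1→2: 2[back,v=1,-]
e4 deliver 1→3: 3[back,v=1,-]
e5 propose(1,'z'): ·
e6 deliver 1→0: 0[back,v=1,z]
e7 deliver 0→1: ·
e8 deliver 1→2: 2[back,v=1,z]
e9 deliver 2→1: 1[prim,v=1,z]
e10 timeout(1): 1[back,v=2,z]
e11 deliver 1→3: 3[back,v=1,z]
e12 deliver 3→1: ·
e13 deliver 1→2: 2[prim,v=2,z]
e14 deliver 2→1: ·
e15 deliver 1→0: 0[back,v=2,z]
e16 deliver 0→1: ·
e17 deliver 1→2: ·

yes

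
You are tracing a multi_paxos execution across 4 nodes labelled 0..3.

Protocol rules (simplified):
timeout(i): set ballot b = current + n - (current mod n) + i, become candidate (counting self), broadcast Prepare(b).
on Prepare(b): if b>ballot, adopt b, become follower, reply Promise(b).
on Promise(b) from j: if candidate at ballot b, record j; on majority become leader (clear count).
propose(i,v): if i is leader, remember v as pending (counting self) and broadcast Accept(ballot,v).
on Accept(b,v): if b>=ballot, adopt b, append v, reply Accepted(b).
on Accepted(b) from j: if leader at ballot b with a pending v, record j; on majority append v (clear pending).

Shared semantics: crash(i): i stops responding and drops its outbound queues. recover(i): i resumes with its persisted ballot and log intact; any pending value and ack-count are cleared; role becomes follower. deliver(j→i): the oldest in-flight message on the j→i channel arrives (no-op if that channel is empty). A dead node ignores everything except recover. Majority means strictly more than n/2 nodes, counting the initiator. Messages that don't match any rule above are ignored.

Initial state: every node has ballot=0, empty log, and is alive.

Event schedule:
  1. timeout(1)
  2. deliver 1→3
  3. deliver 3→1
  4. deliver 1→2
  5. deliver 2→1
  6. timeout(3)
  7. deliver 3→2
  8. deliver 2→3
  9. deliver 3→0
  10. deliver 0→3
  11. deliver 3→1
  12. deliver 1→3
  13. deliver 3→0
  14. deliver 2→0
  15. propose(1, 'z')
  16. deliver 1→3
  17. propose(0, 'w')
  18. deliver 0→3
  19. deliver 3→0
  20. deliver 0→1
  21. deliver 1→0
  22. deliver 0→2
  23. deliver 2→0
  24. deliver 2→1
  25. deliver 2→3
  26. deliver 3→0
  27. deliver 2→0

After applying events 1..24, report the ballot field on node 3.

e1 timeout(1): 1[cand,b=5,-]
e2 deliver 1→3: 3[foll,b=5,-]
e3 deliver 3→1: ·
e4 deliver 1→2: 2[foll,b=5,-]
e5 deliver 2→1: 1[lead,b=5,-]
e6 timeout(3): 3[cand,b=11,-]
e7 deliver 3→2: 2[foll,b=11,-]
e8 deliver 2→3: ·
e9 deliver 3→0: 0[foll,b=11,-]
e10 deliver 0→3: 3[lead,b=11,-]
e11 deliver 3→1: 1[foll,b=11,-]
e12 deliver 1→3: ·
e13 deliver 3→0: ·
e14 deliver 2→0: ·
e15 propose(1,'z'): ·
e16 deliver 1→3: ·
e17 propose(0,'w'): ·
e18 deliver 0→3: ·
e19 deliver 3→0: ·
e20 deliver 0→1: ·
e21 deliver 1→0: ·
e22 deliver 0→2: ·
e23 deliver 2→0: ·
e24 deliver 2→1: ·

11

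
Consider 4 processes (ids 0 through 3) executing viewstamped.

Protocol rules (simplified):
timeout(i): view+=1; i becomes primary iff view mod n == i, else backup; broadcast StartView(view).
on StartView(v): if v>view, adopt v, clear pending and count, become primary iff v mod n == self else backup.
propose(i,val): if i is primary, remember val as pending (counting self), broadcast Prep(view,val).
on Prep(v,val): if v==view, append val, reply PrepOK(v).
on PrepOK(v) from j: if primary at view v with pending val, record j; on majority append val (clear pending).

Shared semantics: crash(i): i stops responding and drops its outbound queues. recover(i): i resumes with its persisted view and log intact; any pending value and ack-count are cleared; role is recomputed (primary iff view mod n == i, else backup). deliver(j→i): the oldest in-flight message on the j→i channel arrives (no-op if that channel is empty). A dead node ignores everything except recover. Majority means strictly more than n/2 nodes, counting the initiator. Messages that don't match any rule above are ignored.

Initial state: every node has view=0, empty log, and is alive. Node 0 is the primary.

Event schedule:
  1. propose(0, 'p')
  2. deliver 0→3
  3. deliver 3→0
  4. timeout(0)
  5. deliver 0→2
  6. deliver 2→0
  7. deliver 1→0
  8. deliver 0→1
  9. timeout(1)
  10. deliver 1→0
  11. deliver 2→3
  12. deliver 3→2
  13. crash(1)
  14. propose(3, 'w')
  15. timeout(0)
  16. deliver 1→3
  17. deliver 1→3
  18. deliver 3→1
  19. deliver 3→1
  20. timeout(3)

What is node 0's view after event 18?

2

e1 propose(0,'p'): ·
e2 deliver 0→3: 3[back,v=0,p]
e3 deliver 3→0: ·
e4 timeout(0): 0[back,v=1,-]
e5 deliver 0→2: 2[back,v=0,p]
e6 deliver 2→0: ·
e7 deliver 1→0: ·
e8 deliver 0→1: 1[back,v=0,p]
e9 timeout(1): 1[prim,v=1,p]
e10 deliver 1→0: ·
e11 deliver 2→3: ·
e12 deliver 3→2: ·
e13 crash(1): 1[✗prim,v=1,p]
e14 propose(3,'w'): ·
e15 timeout(0): 0[back,v=2,-]
e16 deliver 1→3: ·
e17 deliver 1→3: ·
e18 deliver 3→1: ·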